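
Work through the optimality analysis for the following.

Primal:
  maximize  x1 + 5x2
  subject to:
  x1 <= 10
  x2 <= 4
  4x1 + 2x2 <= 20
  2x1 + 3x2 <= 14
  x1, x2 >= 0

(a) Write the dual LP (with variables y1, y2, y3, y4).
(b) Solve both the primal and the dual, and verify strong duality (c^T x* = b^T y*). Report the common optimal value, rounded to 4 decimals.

The standard primal-dual pair for 'max c^T x s.t. A x <= b, x >= 0' is:
  Dual:  min b^T y  s.t.  A^T y >= c,  y >= 0.

So the dual LP is:
  minimize  10y1 + 4y2 + 20y3 + 14y4
  subject to:
    y1 + 4y3 + 2y4 >= 1
    y2 + 2y3 + 3y4 >= 5
    y1, y2, y3, y4 >= 0

Solving the primal: x* = (1, 4).
  primal value c^T x* = 21.
Solving the dual: y* = (0, 3.5, 0, 0.5).
  dual value b^T y* = 21.
Strong duality: c^T x* = b^T y*. Confirmed.

21


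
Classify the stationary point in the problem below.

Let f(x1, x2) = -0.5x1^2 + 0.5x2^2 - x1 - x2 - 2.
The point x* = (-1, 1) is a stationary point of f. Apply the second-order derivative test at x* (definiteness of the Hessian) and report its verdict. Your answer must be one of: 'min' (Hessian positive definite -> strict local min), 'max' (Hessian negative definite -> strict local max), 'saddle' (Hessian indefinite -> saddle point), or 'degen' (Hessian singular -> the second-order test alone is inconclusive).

Compute the Hessian H = grad^2 f:
  H = [[-1, 0], [0, 1]]
Verify stationarity: grad f(x*) = H x* + g = (0, 0).
Eigenvalues of H: -1, 1.
Eigenvalues have mixed signs, so H is indefinite -> x* is a saddle point.

saddle


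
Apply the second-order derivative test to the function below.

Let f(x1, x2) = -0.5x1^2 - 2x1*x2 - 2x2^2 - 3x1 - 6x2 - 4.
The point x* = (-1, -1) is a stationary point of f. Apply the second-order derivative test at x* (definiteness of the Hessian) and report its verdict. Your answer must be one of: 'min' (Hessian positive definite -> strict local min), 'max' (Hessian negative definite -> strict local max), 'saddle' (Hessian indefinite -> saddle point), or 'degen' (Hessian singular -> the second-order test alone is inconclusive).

Compute the Hessian H = grad^2 f:
  H = [[-1, -2], [-2, -4]]
Verify stationarity: grad f(x*) = H x* + g = (0, 0).
Eigenvalues of H: -5, 0.
H has a zero eigenvalue (singular; negative semidefinite but not definite), so H is neither positive definite, negative definite, nor indefinite. The second-order test alone is inconclusive -> degen.
(Indeed, f is constant along the null direction of H through x*, so x* is not a strict local extremum.)

degen


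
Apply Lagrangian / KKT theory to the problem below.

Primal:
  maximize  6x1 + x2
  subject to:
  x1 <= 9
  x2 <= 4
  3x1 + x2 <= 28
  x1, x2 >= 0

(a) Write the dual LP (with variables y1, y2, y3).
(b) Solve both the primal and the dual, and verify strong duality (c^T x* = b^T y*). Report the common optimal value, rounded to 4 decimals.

The standard primal-dual pair for 'max c^T x s.t. A x <= b, x >= 0' is:
  Dual:  min b^T y  s.t.  A^T y >= c,  y >= 0.

So the dual LP is:
  minimize  9y1 + 4y2 + 28y3
  subject to:
    y1 + 3y3 >= 6
    y2 + y3 >= 1
    y1, y2, y3 >= 0

Solving the primal: x* = (9, 1).
  primal value c^T x* = 55.
Solving the dual: y* = (3, 0, 1).
  dual value b^T y* = 55.
Strong duality: c^T x* = b^T y*. Confirmed.

55


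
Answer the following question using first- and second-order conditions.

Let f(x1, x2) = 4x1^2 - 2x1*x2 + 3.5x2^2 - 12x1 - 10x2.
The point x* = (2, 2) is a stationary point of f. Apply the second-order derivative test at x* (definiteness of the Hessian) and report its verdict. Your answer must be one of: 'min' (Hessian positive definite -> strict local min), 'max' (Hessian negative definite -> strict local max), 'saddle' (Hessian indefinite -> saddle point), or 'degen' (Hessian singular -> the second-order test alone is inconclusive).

Compute the Hessian H = grad^2 f:
  H = [[8, -2], [-2, 7]]
Verify stationarity: grad f(x*) = H x* + g = (0, 0).
Eigenvalues of H: 5.4384, 9.5616.
Both eigenvalues > 0, so H is positive definite -> x* is a strict local min.

min


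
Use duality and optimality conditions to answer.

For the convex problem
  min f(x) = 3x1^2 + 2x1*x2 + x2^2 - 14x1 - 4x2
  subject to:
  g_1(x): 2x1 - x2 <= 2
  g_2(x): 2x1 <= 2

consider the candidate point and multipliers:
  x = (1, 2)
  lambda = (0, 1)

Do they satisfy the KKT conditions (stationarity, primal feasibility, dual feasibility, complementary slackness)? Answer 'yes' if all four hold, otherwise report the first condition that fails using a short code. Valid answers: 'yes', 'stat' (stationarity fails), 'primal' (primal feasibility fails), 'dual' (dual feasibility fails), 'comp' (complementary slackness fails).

Gradient of f: grad f(x) = Q x + c = (-4, 2)
Constraint values g_i(x) = a_i^T x - b_i:
  g_1((1, 2)) = -2
  g_2((1, 2)) = 0
Stationarity residual: grad f(x) + sum_i lambda_i a_i = (-2, 2)
  -> stationarity FAILS
Primal feasibility (all g_i <= 0): OK
Dual feasibility (all lambda_i >= 0): OK
Complementary slackness (lambda_i * g_i(x) = 0 for all i): OK

Verdict: the first failing condition is stationarity -> stat.

stat


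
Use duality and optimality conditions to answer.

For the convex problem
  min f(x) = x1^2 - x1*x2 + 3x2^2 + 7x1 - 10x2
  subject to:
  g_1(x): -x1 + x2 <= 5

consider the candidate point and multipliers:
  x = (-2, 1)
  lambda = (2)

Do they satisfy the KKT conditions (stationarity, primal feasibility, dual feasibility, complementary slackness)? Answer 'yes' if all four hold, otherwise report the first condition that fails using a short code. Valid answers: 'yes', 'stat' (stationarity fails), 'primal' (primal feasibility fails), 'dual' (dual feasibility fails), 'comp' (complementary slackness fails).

Gradient of f: grad f(x) = Q x + c = (2, -2)
Constraint values g_i(x) = a_i^T x - b_i:
  g_1((-2, 1)) = -2
Stationarity residual: grad f(x) + sum_i lambda_i a_i = (0, 0)
  -> stationarity OK
Primal feasibility (all g_i <= 0): OK
Dual feasibility (all lambda_i >= 0): OK
Complementary slackness (lambda_i * g_i(x) = 0 for all i): FAILS

Verdict: the first failing condition is complementary_slackness -> comp.

comp


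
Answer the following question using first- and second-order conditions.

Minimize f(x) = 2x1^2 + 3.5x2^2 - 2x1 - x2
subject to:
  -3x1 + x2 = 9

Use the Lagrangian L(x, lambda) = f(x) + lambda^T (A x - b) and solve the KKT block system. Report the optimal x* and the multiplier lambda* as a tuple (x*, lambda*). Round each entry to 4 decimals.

Form the Lagrangian:
  L(x, lambda) = (1/2) x^T Q x + c^T x + lambda^T (A x - b)
Stationarity (grad_x L = 0): Q x + c + A^T lambda = 0.
Primal feasibility: A x = b.

This gives the KKT block system:
  [ Q   A^T ] [ x     ]   [-c ]
  [ A    0  ] [ lambda ] = [ b ]

Solving the linear system:
  x*      = (-2.7463, 0.7612)
  lambda* = (-4.3284)
  f(x*)   = 21.8433

x* = (-2.7463, 0.7612), lambda* = (-4.3284)


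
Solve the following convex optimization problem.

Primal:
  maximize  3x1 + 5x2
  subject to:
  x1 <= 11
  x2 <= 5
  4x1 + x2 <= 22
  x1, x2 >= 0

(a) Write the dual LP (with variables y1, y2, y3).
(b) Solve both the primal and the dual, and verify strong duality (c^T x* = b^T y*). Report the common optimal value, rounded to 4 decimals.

The standard primal-dual pair for 'max c^T x s.t. A x <= b, x >= 0' is:
  Dual:  min b^T y  s.t.  A^T y >= c,  y >= 0.

So the dual LP is:
  minimize  11y1 + 5y2 + 22y3
  subject to:
    y1 + 4y3 >= 3
    y2 + y3 >= 5
    y1, y2, y3 >= 0

Solving the primal: x* = (4.25, 5).
  primal value c^T x* = 37.75.
Solving the dual: y* = (0, 4.25, 0.75).
  dual value b^T y* = 37.75.
Strong duality: c^T x* = b^T y*. Confirmed.

37.75


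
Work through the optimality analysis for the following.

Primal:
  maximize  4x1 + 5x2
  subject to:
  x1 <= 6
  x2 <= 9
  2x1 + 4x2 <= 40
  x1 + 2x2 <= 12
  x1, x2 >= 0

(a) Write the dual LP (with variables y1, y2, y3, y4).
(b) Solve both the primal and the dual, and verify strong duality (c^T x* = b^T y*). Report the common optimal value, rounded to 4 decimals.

The standard primal-dual pair for 'max c^T x s.t. A x <= b, x >= 0' is:
  Dual:  min b^T y  s.t.  A^T y >= c,  y >= 0.

So the dual LP is:
  minimize  6y1 + 9y2 + 40y3 + 12y4
  subject to:
    y1 + 2y3 + y4 >= 4
    y2 + 4y3 + 2y4 >= 5
    y1, y2, y3, y4 >= 0

Solving the primal: x* = (6, 3).
  primal value c^T x* = 39.
Solving the dual: y* = (1.5, 0, 0, 2.5).
  dual value b^T y* = 39.
Strong duality: c^T x* = b^T y*. Confirmed.

39


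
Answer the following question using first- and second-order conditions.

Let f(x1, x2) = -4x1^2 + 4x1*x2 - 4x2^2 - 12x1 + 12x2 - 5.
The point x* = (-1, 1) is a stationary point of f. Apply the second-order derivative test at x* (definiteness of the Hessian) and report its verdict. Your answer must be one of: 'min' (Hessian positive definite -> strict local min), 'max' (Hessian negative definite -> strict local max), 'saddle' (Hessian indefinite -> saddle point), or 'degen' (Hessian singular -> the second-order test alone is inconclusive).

Compute the Hessian H = grad^2 f:
  H = [[-8, 4], [4, -8]]
Verify stationarity: grad f(x*) = H x* + g = (0, 0).
Eigenvalues of H: -12, -4.
Both eigenvalues < 0, so H is negative definite -> x* is a strict local max.

max


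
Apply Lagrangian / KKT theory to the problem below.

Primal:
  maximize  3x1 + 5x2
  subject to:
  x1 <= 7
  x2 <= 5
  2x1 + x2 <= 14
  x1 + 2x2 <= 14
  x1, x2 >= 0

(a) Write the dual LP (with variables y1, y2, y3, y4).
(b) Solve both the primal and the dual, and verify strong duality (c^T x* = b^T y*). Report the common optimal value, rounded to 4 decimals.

The standard primal-dual pair for 'max c^T x s.t. A x <= b, x >= 0' is:
  Dual:  min b^T y  s.t.  A^T y >= c,  y >= 0.

So the dual LP is:
  minimize  7y1 + 5y2 + 14y3 + 14y4
  subject to:
    y1 + 2y3 + y4 >= 3
    y2 + y3 + 2y4 >= 5
    y1, y2, y3, y4 >= 0

Solving the primal: x* = (4.6667, 4.6667).
  primal value c^T x* = 37.3333.
Solving the dual: y* = (0, 0, 0.3333, 2.3333).
  dual value b^T y* = 37.3333.
Strong duality: c^T x* = b^T y*. Confirmed.

37.3333


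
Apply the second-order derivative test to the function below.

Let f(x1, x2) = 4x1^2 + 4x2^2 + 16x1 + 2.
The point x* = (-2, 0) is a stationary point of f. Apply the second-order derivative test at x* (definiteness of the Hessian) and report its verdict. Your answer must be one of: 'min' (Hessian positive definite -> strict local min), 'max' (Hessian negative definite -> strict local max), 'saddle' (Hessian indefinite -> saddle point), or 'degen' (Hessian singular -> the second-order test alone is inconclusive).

Compute the Hessian H = grad^2 f:
  H = [[8, 0], [0, 8]]
Verify stationarity: grad f(x*) = H x* + g = (0, 0).
Eigenvalues of H: 8, 8.
Both eigenvalues > 0, so H is positive definite -> x* is a strict local min.

min


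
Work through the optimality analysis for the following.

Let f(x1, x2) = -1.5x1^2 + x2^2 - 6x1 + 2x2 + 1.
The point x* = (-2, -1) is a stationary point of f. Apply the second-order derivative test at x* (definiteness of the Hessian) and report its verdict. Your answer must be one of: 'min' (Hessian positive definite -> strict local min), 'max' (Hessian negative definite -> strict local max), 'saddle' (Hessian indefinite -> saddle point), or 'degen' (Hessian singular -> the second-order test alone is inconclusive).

Compute the Hessian H = grad^2 f:
  H = [[-3, 0], [0, 2]]
Verify stationarity: grad f(x*) = H x* + g = (0, 0).
Eigenvalues of H: -3, 2.
Eigenvalues have mixed signs, so H is indefinite -> x* is a saddle point.

saddle


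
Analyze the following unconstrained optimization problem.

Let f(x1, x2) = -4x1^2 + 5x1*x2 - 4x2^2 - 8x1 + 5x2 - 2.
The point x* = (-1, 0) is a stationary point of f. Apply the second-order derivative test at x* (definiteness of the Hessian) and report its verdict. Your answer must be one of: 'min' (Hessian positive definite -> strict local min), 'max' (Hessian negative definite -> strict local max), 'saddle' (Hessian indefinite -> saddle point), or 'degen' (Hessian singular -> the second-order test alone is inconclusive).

Compute the Hessian H = grad^2 f:
  H = [[-8, 5], [5, -8]]
Verify stationarity: grad f(x*) = H x* + g = (0, 0).
Eigenvalues of H: -13, -3.
Both eigenvalues < 0, so H is negative definite -> x* is a strict local max.

max


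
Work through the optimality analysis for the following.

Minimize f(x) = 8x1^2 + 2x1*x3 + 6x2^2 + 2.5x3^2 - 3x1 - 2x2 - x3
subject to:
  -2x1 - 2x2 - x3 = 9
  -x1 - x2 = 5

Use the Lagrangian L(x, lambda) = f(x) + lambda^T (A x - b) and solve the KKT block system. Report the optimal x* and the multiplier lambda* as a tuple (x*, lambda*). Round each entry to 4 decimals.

Form the Lagrangian:
  L(x, lambda) = (1/2) x^T Q x + c^T x + lambda^T (A x - b)
Stationarity (grad_x L = 0): Q x + c + A^T lambda = 0.
Primal feasibility: A x = b.

This gives the KKT block system:
  [ Q   A^T ] [ x     ]   [-c ]
  [ A    0  ] [ lambda ] = [ b ]

Solving the linear system:
  x*      = (-2.1786, -2.8214, 1)
  lambda* = (-0.3571, -35.1429)
  f(x*)   = 95.0536

x* = (-2.1786, -2.8214, 1), lambda* = (-0.3571, -35.1429)


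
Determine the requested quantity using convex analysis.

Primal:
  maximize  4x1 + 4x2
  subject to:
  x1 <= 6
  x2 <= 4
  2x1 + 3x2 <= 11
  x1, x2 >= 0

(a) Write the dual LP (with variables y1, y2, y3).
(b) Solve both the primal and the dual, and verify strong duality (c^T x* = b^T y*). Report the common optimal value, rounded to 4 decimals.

The standard primal-dual pair for 'max c^T x s.t. A x <= b, x >= 0' is:
  Dual:  min b^T y  s.t.  A^T y >= c,  y >= 0.

So the dual LP is:
  minimize  6y1 + 4y2 + 11y3
  subject to:
    y1 + 2y3 >= 4
    y2 + 3y3 >= 4
    y1, y2, y3 >= 0

Solving the primal: x* = (5.5, 0).
  primal value c^T x* = 22.
Solving the dual: y* = (0, 0, 2).
  dual value b^T y* = 22.
Strong duality: c^T x* = b^T y*. Confirmed.

22


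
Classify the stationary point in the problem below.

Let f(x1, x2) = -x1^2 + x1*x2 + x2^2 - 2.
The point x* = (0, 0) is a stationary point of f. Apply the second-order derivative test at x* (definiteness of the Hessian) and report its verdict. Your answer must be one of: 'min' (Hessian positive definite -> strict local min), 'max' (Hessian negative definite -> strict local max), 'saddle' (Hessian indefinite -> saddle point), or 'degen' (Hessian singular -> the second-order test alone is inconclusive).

Compute the Hessian H = grad^2 f:
  H = [[-2, 1], [1, 2]]
Verify stationarity: grad f(x*) = H x* + g = (0, 0).
Eigenvalues of H: -2.2361, 2.2361.
Eigenvalues have mixed signs, so H is indefinite -> x* is a saddle point.

saddle


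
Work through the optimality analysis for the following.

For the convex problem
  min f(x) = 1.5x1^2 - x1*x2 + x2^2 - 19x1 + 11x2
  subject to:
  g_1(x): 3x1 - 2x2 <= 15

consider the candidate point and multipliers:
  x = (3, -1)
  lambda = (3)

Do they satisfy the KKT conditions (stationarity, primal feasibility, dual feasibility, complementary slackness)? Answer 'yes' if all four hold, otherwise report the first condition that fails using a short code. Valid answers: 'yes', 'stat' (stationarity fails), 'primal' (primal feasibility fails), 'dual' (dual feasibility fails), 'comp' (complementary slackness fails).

Gradient of f: grad f(x) = Q x + c = (-9, 6)
Constraint values g_i(x) = a_i^T x - b_i:
  g_1((3, -1)) = -4
Stationarity residual: grad f(x) + sum_i lambda_i a_i = (0, 0)
  -> stationarity OK
Primal feasibility (all g_i <= 0): OK
Dual feasibility (all lambda_i >= 0): OK
Complementary slackness (lambda_i * g_i(x) = 0 for all i): FAILS

Verdict: the first failing condition is complementary_slackness -> comp.

comp


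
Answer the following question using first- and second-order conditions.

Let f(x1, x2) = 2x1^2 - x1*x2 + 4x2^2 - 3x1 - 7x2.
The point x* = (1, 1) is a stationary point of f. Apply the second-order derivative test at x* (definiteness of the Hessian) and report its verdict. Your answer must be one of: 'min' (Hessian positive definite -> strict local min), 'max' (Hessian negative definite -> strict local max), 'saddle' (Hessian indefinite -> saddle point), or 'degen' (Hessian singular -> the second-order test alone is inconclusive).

Compute the Hessian H = grad^2 f:
  H = [[4, -1], [-1, 8]]
Verify stationarity: grad f(x*) = H x* + g = (0, 0).
Eigenvalues of H: 3.7639, 8.2361.
Both eigenvalues > 0, so H is positive definite -> x* is a strict local min.

min


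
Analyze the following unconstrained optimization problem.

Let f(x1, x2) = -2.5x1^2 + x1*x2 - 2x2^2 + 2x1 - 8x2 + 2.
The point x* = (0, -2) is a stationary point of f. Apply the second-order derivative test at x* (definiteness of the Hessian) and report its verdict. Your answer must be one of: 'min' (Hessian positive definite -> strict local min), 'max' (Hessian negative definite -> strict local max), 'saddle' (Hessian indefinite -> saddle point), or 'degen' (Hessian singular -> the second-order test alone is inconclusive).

Compute the Hessian H = grad^2 f:
  H = [[-5, 1], [1, -4]]
Verify stationarity: grad f(x*) = H x* + g = (0, 0).
Eigenvalues of H: -5.618, -3.382.
Both eigenvalues < 0, so H is negative definite -> x* is a strict local max.

max


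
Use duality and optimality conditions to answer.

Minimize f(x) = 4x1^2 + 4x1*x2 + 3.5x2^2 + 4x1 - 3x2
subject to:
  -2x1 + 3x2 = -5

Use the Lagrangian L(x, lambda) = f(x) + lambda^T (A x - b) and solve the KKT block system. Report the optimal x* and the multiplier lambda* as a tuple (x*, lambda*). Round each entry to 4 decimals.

Form the Lagrangian:
  L(x, lambda) = (1/2) x^T Q x + c^T x + lambda^T (A x - b)
Stationarity (grad_x L = 0): Q x + c + A^T lambda = 0.
Primal feasibility: A x = b.

This gives the KKT block system:
  [ Q   A^T ] [ x     ]   [-c ]
  [ A    0  ] [ lambda ] = [ b ]

Solving the linear system:
  x*      = (0.7568, -1.1622)
  lambda* = (2.7027)
  f(x*)   = 10.0135

x* = (0.7568, -1.1622), lambda* = (2.7027)


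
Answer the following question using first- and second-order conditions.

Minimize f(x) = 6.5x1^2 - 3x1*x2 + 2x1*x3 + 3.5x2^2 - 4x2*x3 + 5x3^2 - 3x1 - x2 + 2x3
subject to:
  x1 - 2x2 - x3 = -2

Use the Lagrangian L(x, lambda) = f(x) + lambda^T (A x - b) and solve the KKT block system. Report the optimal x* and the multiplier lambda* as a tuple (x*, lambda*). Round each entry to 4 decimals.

Form the Lagrangian:
  L(x, lambda) = (1/2) x^T Q x + c^T x + lambda^T (A x - b)
Stationarity (grad_x L = 0): Q x + c + A^T lambda = 0.
Primal feasibility: A x = b.

This gives the KKT block system:
  [ Q   A^T ] [ x     ]   [-c ]
  [ A    0  ] [ lambda ] = [ b ]

Solving the linear system:
  x*      = (0.2622, 0.9703, 0.3216)
  lambda* = (1.8595)
  f(x*)   = 1.3027

x* = (0.2622, 0.9703, 0.3216), lambda* = (1.8595)


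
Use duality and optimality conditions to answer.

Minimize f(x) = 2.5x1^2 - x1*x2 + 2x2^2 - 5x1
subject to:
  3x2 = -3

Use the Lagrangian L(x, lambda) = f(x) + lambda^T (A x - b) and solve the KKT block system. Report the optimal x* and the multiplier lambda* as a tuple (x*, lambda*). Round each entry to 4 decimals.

Form the Lagrangian:
  L(x, lambda) = (1/2) x^T Q x + c^T x + lambda^T (A x - b)
Stationarity (grad_x L = 0): Q x + c + A^T lambda = 0.
Primal feasibility: A x = b.

This gives the KKT block system:
  [ Q   A^T ] [ x     ]   [-c ]
  [ A    0  ] [ lambda ] = [ b ]

Solving the linear system:
  x*      = (0.8, -1)
  lambda* = (1.6)
  f(x*)   = 0.4

x* = (0.8, -1), lambda* = (1.6)


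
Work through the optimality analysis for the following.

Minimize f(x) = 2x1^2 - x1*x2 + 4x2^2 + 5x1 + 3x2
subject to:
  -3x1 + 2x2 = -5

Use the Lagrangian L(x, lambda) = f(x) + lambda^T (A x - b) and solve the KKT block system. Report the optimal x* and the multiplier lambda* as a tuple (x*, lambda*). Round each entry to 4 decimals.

Form the Lagrangian:
  L(x, lambda) = (1/2) x^T Q x + c^T x + lambda^T (A x - b)
Stationarity (grad_x L = 0): Q x + c + A^T lambda = 0.
Primal feasibility: A x = b.

This gives the KKT block system:
  [ Q   A^T ] [ x     ]   [-c ]
  [ A    0  ] [ lambda ] = [ b ]

Solving the linear system:
  x*      = (0.9474, -1.0789)
  lambda* = (3.2895)
  f(x*)   = 8.9737

x* = (0.9474, -1.0789), lambda* = (3.2895)


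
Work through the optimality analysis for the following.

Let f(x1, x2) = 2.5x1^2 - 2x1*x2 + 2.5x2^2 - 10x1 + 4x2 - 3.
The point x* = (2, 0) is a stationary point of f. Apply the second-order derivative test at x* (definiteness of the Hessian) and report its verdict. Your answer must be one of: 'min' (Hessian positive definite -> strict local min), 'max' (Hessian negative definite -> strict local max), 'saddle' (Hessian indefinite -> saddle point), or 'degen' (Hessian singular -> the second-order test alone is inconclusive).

Compute the Hessian H = grad^2 f:
  H = [[5, -2], [-2, 5]]
Verify stationarity: grad f(x*) = H x* + g = (0, 0).
Eigenvalues of H: 3, 7.
Both eigenvalues > 0, so H is positive definite -> x* is a strict local min.

min


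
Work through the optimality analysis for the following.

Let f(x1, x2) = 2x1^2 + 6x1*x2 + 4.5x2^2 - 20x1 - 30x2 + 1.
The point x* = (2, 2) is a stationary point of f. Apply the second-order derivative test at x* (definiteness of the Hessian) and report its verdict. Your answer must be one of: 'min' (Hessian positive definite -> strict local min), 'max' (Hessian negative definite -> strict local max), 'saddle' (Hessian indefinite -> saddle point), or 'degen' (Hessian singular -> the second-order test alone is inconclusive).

Compute the Hessian H = grad^2 f:
  H = [[4, 6], [6, 9]]
Verify stationarity: grad f(x*) = H x* + g = (0, 0).
Eigenvalues of H: 0, 13.
H has a zero eigenvalue (singular; positive semidefinite but not definite), so H is neither positive definite, negative definite, nor indefinite. The second-order test alone is inconclusive -> degen.
(Indeed, f is constant along the null direction of H through x*, so x* is not a strict local extremum.)

degen


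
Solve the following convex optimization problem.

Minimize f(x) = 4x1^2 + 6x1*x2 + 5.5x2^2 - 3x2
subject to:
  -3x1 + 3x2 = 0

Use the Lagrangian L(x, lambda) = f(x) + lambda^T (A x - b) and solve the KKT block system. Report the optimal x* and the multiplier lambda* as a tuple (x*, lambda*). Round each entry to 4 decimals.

Form the Lagrangian:
  L(x, lambda) = (1/2) x^T Q x + c^T x + lambda^T (A x - b)
Stationarity (grad_x L = 0): Q x + c + A^T lambda = 0.
Primal feasibility: A x = b.

This gives the KKT block system:
  [ Q   A^T ] [ x     ]   [-c ]
  [ A    0  ] [ lambda ] = [ b ]

Solving the linear system:
  x*      = (0.0968, 0.0968)
  lambda* = (0.4516)
  f(x*)   = -0.1452

x* = (0.0968, 0.0968), lambda* = (0.4516)


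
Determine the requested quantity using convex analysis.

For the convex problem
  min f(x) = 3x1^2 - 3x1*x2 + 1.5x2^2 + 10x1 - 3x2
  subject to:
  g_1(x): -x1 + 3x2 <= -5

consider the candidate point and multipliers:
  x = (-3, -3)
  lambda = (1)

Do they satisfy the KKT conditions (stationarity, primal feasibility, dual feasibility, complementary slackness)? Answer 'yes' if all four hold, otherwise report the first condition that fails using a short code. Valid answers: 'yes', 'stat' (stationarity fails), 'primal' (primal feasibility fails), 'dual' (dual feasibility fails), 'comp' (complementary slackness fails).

Gradient of f: grad f(x) = Q x + c = (1, -3)
Constraint values g_i(x) = a_i^T x - b_i:
  g_1((-3, -3)) = -1
Stationarity residual: grad f(x) + sum_i lambda_i a_i = (0, 0)
  -> stationarity OK
Primal feasibility (all g_i <= 0): OK
Dual feasibility (all lambda_i >= 0): OK
Complementary slackness (lambda_i * g_i(x) = 0 for all i): FAILS

Verdict: the first failing condition is complementary_slackness -> comp.

comp


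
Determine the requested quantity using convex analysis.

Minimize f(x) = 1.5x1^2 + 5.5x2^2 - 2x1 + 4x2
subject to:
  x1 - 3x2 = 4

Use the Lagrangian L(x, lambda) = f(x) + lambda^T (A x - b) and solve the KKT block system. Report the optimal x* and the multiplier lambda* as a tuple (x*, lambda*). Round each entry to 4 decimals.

Form the Lagrangian:
  L(x, lambda) = (1/2) x^T Q x + c^T x + lambda^T (A x - b)
Stationarity (grad_x L = 0): Q x + c + A^T lambda = 0.
Primal feasibility: A x = b.

This gives the KKT block system:
  [ Q   A^T ] [ x     ]   [-c ]
  [ A    0  ] [ lambda ] = [ b ]

Solving the linear system:
  x*      = (1.3158, -0.8947)
  lambda* = (-1.9474)
  f(x*)   = 0.7895

x* = (1.3158, -0.8947), lambda* = (-1.9474)


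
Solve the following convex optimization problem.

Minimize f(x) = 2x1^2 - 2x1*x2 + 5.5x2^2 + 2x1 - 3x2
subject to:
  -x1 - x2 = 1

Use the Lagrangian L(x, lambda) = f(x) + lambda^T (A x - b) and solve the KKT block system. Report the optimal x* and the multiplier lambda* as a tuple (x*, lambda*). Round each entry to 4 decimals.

Form the Lagrangian:
  L(x, lambda) = (1/2) x^T Q x + c^T x + lambda^T (A x - b)
Stationarity (grad_x L = 0): Q x + c + A^T lambda = 0.
Primal feasibility: A x = b.

This gives the KKT block system:
  [ Q   A^T ] [ x     ]   [-c ]
  [ A    0  ] [ lambda ] = [ b ]

Solving the linear system:
  x*      = (-0.9474, -0.0526)
  lambda* = (-1.6842)
  f(x*)   = -0.0263

x* = (-0.9474, -0.0526), lambda* = (-1.6842)


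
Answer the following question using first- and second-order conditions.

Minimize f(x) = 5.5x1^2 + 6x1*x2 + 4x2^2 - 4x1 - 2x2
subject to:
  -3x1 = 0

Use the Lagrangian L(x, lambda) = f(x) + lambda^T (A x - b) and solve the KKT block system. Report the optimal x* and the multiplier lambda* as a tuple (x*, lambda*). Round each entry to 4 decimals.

Form the Lagrangian:
  L(x, lambda) = (1/2) x^T Q x + c^T x + lambda^T (A x - b)
Stationarity (grad_x L = 0): Q x + c + A^T lambda = 0.
Primal feasibility: A x = b.

This gives the KKT block system:
  [ Q   A^T ] [ x     ]   [-c ]
  [ A    0  ] [ lambda ] = [ b ]

Solving the linear system:
  x*      = (0, 0.25)
  lambda* = (-0.8333)
  f(x*)   = -0.25

x* = (0, 0.25), lambda* = (-0.8333)


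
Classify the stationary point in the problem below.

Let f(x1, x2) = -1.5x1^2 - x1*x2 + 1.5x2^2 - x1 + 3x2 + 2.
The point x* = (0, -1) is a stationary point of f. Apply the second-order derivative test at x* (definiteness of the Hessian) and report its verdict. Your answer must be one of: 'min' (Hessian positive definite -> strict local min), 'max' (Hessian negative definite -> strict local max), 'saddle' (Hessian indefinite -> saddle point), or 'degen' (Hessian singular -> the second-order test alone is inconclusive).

Compute the Hessian H = grad^2 f:
  H = [[-3, -1], [-1, 3]]
Verify stationarity: grad f(x*) = H x* + g = (0, 0).
Eigenvalues of H: -3.1623, 3.1623.
Eigenvalues have mixed signs, so H is indefinite -> x* is a saddle point.

saddle


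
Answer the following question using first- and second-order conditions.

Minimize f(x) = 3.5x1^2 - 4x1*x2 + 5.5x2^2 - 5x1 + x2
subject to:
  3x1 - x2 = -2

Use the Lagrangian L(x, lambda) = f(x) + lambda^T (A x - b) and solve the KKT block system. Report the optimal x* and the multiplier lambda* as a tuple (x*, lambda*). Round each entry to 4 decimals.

Form the Lagrangian:
  L(x, lambda) = (1/2) x^T Q x + c^T x + lambda^T (A x - b)
Stationarity (grad_x L = 0): Q x + c + A^T lambda = 0.
Primal feasibility: A x = b.

This gives the KKT block system:
  [ Q   A^T ] [ x     ]   [-c ]
  [ A    0  ] [ lambda ] = [ b ]

Solving the linear system:
  x*      = (-0.6829, -0.0488)
  lambda* = (3.1951)
  f(x*)   = 4.878

x* = (-0.6829, -0.0488), lambda* = (3.1951)


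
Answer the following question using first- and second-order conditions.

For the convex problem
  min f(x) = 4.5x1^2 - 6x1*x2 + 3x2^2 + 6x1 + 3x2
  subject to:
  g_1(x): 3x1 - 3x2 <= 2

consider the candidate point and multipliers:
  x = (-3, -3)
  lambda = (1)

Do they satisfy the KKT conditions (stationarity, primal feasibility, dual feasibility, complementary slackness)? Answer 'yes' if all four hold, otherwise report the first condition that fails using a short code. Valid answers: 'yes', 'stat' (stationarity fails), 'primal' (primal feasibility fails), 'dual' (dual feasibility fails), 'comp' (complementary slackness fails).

Gradient of f: grad f(x) = Q x + c = (-3, 3)
Constraint values g_i(x) = a_i^T x - b_i:
  g_1((-3, -3)) = -2
Stationarity residual: grad f(x) + sum_i lambda_i a_i = (0, 0)
  -> stationarity OK
Primal feasibility (all g_i <= 0): OK
Dual feasibility (all lambda_i >= 0): OK
Complementary slackness (lambda_i * g_i(x) = 0 for all i): FAILS

Verdict: the first failing condition is complementary_slackness -> comp.

comp


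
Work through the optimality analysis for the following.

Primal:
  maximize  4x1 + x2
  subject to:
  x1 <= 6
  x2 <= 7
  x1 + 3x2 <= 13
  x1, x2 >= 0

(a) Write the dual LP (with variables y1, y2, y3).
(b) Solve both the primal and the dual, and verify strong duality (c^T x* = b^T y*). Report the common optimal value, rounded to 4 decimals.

The standard primal-dual pair for 'max c^T x s.t. A x <= b, x >= 0' is:
  Dual:  min b^T y  s.t.  A^T y >= c,  y >= 0.

So the dual LP is:
  minimize  6y1 + 7y2 + 13y3
  subject to:
    y1 + y3 >= 4
    y2 + 3y3 >= 1
    y1, y2, y3 >= 0

Solving the primal: x* = (6, 2.3333).
  primal value c^T x* = 26.3333.
Solving the dual: y* = (3.6667, 0, 0.3333).
  dual value b^T y* = 26.3333.
Strong duality: c^T x* = b^T y*. Confirmed.

26.3333


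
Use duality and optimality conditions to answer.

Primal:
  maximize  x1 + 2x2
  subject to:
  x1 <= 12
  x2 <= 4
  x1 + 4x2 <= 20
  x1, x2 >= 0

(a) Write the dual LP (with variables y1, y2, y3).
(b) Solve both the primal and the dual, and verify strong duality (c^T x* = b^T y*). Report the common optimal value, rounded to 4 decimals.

The standard primal-dual pair for 'max c^T x s.t. A x <= b, x >= 0' is:
  Dual:  min b^T y  s.t.  A^T y >= c,  y >= 0.

So the dual LP is:
  minimize  12y1 + 4y2 + 20y3
  subject to:
    y1 + y3 >= 1
    y2 + 4y3 >= 2
    y1, y2, y3 >= 0

Solving the primal: x* = (12, 2).
  primal value c^T x* = 16.
Solving the dual: y* = (0.5, 0, 0.5).
  dual value b^T y* = 16.
Strong duality: c^T x* = b^T y*. Confirmed.

16


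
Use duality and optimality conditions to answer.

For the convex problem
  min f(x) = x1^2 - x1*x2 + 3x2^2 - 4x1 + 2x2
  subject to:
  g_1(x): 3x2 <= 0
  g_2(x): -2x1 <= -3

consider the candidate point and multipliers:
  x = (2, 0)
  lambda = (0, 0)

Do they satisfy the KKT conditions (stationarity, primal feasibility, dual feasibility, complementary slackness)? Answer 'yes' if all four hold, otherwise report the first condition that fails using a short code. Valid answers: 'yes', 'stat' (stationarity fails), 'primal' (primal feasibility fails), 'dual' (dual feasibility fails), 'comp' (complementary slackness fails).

Gradient of f: grad f(x) = Q x + c = (0, 0)
Constraint values g_i(x) = a_i^T x - b_i:
  g_1((2, 0)) = 0
  g_2((2, 0)) = -1
Stationarity residual: grad f(x) + sum_i lambda_i a_i = (0, 0)
  -> stationarity OK
Primal feasibility (all g_i <= 0): OK
Dual feasibility (all lambda_i >= 0): OK
Complementary slackness (lambda_i * g_i(x) = 0 for all i): OK

Verdict: yes, KKT holds.

yes


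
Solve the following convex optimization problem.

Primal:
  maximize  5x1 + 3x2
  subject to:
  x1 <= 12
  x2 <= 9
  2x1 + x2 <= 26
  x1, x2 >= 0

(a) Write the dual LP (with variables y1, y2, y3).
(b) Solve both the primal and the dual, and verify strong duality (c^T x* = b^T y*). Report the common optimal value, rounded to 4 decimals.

The standard primal-dual pair for 'max c^T x s.t. A x <= b, x >= 0' is:
  Dual:  min b^T y  s.t.  A^T y >= c,  y >= 0.

So the dual LP is:
  minimize  12y1 + 9y2 + 26y3
  subject to:
    y1 + 2y3 >= 5
    y2 + y3 >= 3
    y1, y2, y3 >= 0

Solving the primal: x* = (8.5, 9).
  primal value c^T x* = 69.5.
Solving the dual: y* = (0, 0.5, 2.5).
  dual value b^T y* = 69.5.
Strong duality: c^T x* = b^T y*. Confirmed.

69.5


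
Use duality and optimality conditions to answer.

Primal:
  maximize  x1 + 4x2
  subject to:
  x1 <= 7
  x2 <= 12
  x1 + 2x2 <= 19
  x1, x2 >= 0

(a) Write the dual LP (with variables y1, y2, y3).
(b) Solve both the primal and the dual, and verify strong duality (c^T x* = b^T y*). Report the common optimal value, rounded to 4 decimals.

The standard primal-dual pair for 'max c^T x s.t. A x <= b, x >= 0' is:
  Dual:  min b^T y  s.t.  A^T y >= c,  y >= 0.

So the dual LP is:
  minimize  7y1 + 12y2 + 19y3
  subject to:
    y1 + y3 >= 1
    y2 + 2y3 >= 4
    y1, y2, y3 >= 0

Solving the primal: x* = (0, 9.5).
  primal value c^T x* = 38.
Solving the dual: y* = (0, 0, 2).
  dual value b^T y* = 38.
Strong duality: c^T x* = b^T y*. Confirmed.

38


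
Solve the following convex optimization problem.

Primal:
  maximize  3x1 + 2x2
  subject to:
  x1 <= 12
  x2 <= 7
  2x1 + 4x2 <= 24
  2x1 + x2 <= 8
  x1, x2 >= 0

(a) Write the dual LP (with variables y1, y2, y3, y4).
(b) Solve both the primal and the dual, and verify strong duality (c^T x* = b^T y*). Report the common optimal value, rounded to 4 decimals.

The standard primal-dual pair for 'max c^T x s.t. A x <= b, x >= 0' is:
  Dual:  min b^T y  s.t.  A^T y >= c,  y >= 0.

So the dual LP is:
  minimize  12y1 + 7y2 + 24y3 + 8y4
  subject to:
    y1 + 2y3 + 2y4 >= 3
    y2 + 4y3 + y4 >= 2
    y1, y2, y3, y4 >= 0

Solving the primal: x* = (1.3333, 5.3333).
  primal value c^T x* = 14.6667.
Solving the dual: y* = (0, 0, 0.1667, 1.3333).
  dual value b^T y* = 14.6667.
Strong duality: c^T x* = b^T y*. Confirmed.

14.6667


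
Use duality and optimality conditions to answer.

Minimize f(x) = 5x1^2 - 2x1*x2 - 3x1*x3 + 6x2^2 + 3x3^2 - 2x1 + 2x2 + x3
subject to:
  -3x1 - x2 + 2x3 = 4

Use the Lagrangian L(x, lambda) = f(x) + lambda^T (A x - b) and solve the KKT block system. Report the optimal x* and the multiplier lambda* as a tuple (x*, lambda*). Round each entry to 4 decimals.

Form the Lagrangian:
  L(x, lambda) = (1/2) x^T Q x + c^T x + lambda^T (A x - b)
Stationarity (grad_x L = 0): Q x + c + A^T lambda = 0.
Primal feasibility: A x = b.

This gives the KKT block system:
  [ Q   A^T ] [ x     ]   [-c ]
  [ A    0  ] [ lambda ] = [ b ]

Solving the linear system:
  x*      = (-0.7535, -0.5738, 0.5828)
  lambda* = (-3.3787)
  f(x*)   = 7.2285

x* = (-0.7535, -0.5738, 0.5828), lambda* = (-3.3787)


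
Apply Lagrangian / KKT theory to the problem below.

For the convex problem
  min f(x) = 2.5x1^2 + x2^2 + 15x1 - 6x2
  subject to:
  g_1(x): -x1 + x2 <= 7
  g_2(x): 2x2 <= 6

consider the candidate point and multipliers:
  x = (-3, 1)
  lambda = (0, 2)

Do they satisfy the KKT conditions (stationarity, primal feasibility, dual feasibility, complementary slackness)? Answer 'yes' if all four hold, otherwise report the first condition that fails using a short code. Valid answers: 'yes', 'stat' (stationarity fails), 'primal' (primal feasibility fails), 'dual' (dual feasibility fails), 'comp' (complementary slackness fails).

Gradient of f: grad f(x) = Q x + c = (0, -4)
Constraint values g_i(x) = a_i^T x - b_i:
  g_1((-3, 1)) = -3
  g_2((-3, 1)) = -4
Stationarity residual: grad f(x) + sum_i lambda_i a_i = (0, 0)
  -> stationarity OK
Primal feasibility (all g_i <= 0): OK
Dual feasibility (all lambda_i >= 0): OK
Complementary slackness (lambda_i * g_i(x) = 0 for all i): FAILS

Verdict: the first failing condition is complementary_slackness -> comp.

comp


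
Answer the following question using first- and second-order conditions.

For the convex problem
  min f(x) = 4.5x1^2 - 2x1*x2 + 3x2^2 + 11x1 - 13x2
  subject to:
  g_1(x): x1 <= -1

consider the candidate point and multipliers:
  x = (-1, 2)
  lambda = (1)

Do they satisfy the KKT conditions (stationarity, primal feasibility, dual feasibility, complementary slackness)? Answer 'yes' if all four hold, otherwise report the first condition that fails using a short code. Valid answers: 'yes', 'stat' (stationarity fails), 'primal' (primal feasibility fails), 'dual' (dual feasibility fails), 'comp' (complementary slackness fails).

Gradient of f: grad f(x) = Q x + c = (-2, 1)
Constraint values g_i(x) = a_i^T x - b_i:
  g_1((-1, 2)) = 0
Stationarity residual: grad f(x) + sum_i lambda_i a_i = (-1, 1)
  -> stationarity FAILS
Primal feasibility (all g_i <= 0): OK
Dual feasibility (all lambda_i >= 0): OK
Complementary slackness (lambda_i * g_i(x) = 0 for all i): OK

Verdict: the first failing condition is stationarity -> stat.

stat


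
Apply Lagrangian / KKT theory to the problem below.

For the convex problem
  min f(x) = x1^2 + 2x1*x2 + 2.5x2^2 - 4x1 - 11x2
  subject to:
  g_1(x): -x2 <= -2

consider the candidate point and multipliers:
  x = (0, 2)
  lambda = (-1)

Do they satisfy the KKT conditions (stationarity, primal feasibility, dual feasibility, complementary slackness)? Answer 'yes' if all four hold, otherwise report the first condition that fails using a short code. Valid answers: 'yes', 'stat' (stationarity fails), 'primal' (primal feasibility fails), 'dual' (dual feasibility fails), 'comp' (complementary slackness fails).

Gradient of f: grad f(x) = Q x + c = (0, -1)
Constraint values g_i(x) = a_i^T x - b_i:
  g_1((0, 2)) = 0
Stationarity residual: grad f(x) + sum_i lambda_i a_i = (0, 0)
  -> stationarity OK
Primal feasibility (all g_i <= 0): OK
Dual feasibility (all lambda_i >= 0): FAILS
Complementary slackness (lambda_i * g_i(x) = 0 for all i): OK

Verdict: the first failing condition is dual_feasibility -> dual.

dual


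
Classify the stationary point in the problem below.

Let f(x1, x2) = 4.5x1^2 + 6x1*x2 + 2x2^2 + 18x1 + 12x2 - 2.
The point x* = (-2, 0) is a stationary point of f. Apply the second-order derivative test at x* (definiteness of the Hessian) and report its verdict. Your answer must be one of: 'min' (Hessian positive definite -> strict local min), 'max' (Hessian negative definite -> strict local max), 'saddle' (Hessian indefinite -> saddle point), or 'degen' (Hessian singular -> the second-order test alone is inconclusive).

Compute the Hessian H = grad^2 f:
  H = [[9, 6], [6, 4]]
Verify stationarity: grad f(x*) = H x* + g = (0, 0).
Eigenvalues of H: 0, 13.
H has a zero eigenvalue (singular; positive semidefinite but not definite), so H is neither positive definite, negative definite, nor indefinite. The second-order test alone is inconclusive -> degen.
(Indeed, f is constant along the null direction of H through x*, so x* is not a strict local extremum.)

degen


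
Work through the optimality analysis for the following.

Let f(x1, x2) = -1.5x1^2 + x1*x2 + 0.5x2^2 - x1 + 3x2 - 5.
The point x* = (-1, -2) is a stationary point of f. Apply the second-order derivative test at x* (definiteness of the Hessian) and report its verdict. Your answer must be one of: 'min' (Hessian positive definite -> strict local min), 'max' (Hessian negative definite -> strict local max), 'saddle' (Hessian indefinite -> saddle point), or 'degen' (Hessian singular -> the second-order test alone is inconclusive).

Compute the Hessian H = grad^2 f:
  H = [[-3, 1], [1, 1]]
Verify stationarity: grad f(x*) = H x* + g = (0, 0).
Eigenvalues of H: -3.2361, 1.2361.
Eigenvalues have mixed signs, so H is indefinite -> x* is a saddle point.

saddle


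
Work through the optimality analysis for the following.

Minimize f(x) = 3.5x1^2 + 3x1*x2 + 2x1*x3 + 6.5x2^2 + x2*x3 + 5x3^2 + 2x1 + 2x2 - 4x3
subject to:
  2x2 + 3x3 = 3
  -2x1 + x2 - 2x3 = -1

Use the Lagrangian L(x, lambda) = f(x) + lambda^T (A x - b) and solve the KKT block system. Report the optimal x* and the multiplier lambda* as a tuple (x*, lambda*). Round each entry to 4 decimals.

Form the Lagrangian:
  L(x, lambda) = (1/2) x^T Q x + c^T x + lambda^T (A x - b)
Stationarity (grad_x L = 0): Q x + c + A^T lambda = 0.
Primal feasibility: A x = b.

This gives the KKT block system:
  [ Q   A^T ] [ x     ]   [-c ]
  [ A    0  ] [ lambda ] = [ b ]

Solving the linear system:
  x*      = (-0.4506, 0.0423, 0.9718)
  lambda* = (-1.3142, 0.4581)
  f(x*)   = -0.1515

x* = (-0.4506, 0.0423, 0.9718), lambda* = (-1.3142, 0.4581)


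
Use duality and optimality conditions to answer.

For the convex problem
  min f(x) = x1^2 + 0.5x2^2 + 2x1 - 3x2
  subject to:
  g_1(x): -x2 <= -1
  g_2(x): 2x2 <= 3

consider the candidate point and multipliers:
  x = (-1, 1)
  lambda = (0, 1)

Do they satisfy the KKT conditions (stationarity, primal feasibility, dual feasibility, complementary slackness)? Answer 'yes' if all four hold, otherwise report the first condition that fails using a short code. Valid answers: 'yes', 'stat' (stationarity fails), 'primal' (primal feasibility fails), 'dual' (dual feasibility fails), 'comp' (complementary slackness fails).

Gradient of f: grad f(x) = Q x + c = (0, -2)
Constraint values g_i(x) = a_i^T x - b_i:
  g_1((-1, 1)) = 0
  g_2((-1, 1)) = -1
Stationarity residual: grad f(x) + sum_i lambda_i a_i = (0, 0)
  -> stationarity OK
Primal feasibility (all g_i <= 0): OK
Dual feasibility (all lambda_i >= 0): OK
Complementary slackness (lambda_i * g_i(x) = 0 for all i): FAILS

Verdict: the first failing condition is complementary_slackness -> comp.

comp
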